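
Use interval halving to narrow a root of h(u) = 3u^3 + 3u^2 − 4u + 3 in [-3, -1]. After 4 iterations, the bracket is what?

[-2, -1.875]

m = -2, h(m) = -1 (−); new bracket [-2, -1]
m = -1.5, h(m) = 5.625 (+); new bracket [-2, -1.5]
m = -1.75, h(m) = 3.109375 (+); new bracket [-2, -1.75]
m = -1.875, h(m) = 1.2715 (+); new bracket [-2, -1.875]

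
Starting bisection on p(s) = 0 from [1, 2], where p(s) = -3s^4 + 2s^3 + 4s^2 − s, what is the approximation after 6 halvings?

1.421875

midpoint 1.5: p = -0.9375 < 0 → [1, 1.5]
midpoint 1.25: p = 1.582031 > 0 → [1.25, 1.5]
midpoint 1.375: p = 0.66333 > 0 → [1.375, 1.5]
midpoint 1.4375: p = -0.0411 < 0 → [1.375, 1.4375]
midpoint 1.40625: p = 0.3338 > 0 → [1.40625, 1.4375]
midpoint 1.421875: p = 0.1522 > 0 → [1.421875, 1.4375]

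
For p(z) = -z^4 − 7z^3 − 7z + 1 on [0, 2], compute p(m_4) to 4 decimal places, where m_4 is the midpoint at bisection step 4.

0.1111

midpoint 1: p = -14 < 0 → [0, 1]
midpoint 0.5: p = -3.4375 < 0 → [0, 0.5]
midpoint 0.25: p = -0.863281 < 0 → [0, 0.25]
midpoint 0.125: p = 0.1111 > 0 → [0.125, 0.25]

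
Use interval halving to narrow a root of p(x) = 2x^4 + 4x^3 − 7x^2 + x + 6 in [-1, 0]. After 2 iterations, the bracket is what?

[-1, -0.75]

p(-0.5) = 3.375 > 0, so the root lies in [-1, -0.5]
p(-0.75) = 0.257812 > 0, so the root lies in [-1, -0.75]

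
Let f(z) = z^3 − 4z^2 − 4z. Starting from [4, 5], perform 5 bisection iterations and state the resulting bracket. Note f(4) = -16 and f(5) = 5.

midpoint 4.5: f = -7.875 < 0 → [4.5, 5]
midpoint 4.75: f = -2.078125 < 0 → [4.75, 5]
midpoint 4.875: f = 1.294922 > 0 → [4.75, 4.875]
midpoint 4.8125: f = -0.4324 < 0 → [4.8125, 4.875]
midpoint 4.84375: f = 0.421 > 0 → [4.8125, 4.84375]

[4.8125, 4.84375]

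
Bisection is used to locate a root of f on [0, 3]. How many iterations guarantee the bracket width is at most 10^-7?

Width after n steps is 3/2^n. Need 2^n ≥ 3/10^-7 = 30000000.
2^24 = 16777216 < 30000000 ≤ 2^25 = 33554432, so n = 25.

25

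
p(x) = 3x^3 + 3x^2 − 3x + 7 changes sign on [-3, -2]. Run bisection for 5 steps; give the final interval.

x = -2.5 gives p = -13.625, negative; keep [-2.5, -2]
x = -2.25 gives p = -5.234375, negative; keep [-2.25, -2]
x = -2.125 gives p = -1.865234, negative; keep [-2.125, -2]
x = -2.0625 gives p = -0.3718, negative; keep [-2.0625, -2]
x = -2.03125 gives p = 0.329, positive; keep [-2.0625, -2.03125]

[-2.0625, -2.03125]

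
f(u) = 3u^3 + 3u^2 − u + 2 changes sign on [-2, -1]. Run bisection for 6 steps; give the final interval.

f(-1.5) = 0.125 > 0, so the root lies in [-2, -1.5]
f(-1.75) = -3.140625 < 0, so the root lies in [-1.75, -1.5]
f(-1.625) = -1.326172 < 0, so the root lies in [-1.625, -1.5]
f(-1.5625) = -0.5574 < 0, so the root lies in [-1.5625, -1.5]
f(-1.53125) = -0.2057 < 0, so the root lies in [-1.53125, -1.5]
f(-1.515625) = -0.0377 < 0, so the root lies in [-1.515625, -1.5]

[-1.515625, -1.5]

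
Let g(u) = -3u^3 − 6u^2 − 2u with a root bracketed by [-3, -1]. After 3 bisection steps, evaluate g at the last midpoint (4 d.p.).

1.2031

m = -2, g(m) = 4 (+); new bracket [-2, -1]
m = -1.5, g(m) = -0.375 (−); new bracket [-2, -1.5]
m = -1.75, g(m) = 1.203125 (+); new bracket [-1.75, -1.5]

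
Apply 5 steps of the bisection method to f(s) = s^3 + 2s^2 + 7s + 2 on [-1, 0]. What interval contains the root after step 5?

[-0.3125, -0.28125]

f(-0.5) = -1.125 < 0, so the root lies in [-0.5, 0]
f(-0.25) = 0.359375 > 0, so the root lies in [-0.5, -0.25]
f(-0.375) = -0.396484 < 0, so the root lies in [-0.375, -0.25]
f(-0.3125) = -0.0227 < 0, so the root lies in [-0.3125, -0.25]
f(-0.28125) = 0.1672 > 0, so the root lies in [-0.3125, -0.28125]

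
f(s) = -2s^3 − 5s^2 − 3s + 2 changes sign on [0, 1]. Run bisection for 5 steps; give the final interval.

midpoint 0.5: f = -1 < 0 → [0, 0.5]
midpoint 0.25: f = 0.90625 > 0 → [0.25, 0.5]
midpoint 0.375: f = 0.066406 > 0 → [0.375, 0.5]
midpoint 0.4375: f = -0.437 < 0 → [0.375, 0.4375]
midpoint 0.40625: f = -0.178 < 0 → [0.375, 0.40625]

[0.375, 0.40625]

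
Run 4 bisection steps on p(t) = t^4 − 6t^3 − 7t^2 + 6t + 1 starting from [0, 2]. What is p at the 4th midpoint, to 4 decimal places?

0.7034

midpoint 1: p = -5 < 0 → [0, 1]
midpoint 0.5: p = 1.5625 > 0 → [0.5, 1]
midpoint 0.75: p = -0.652344 < 0 → [0.5, 0.75]
midpoint 0.625: p = 0.7034 > 0 → [0.625, 0.75]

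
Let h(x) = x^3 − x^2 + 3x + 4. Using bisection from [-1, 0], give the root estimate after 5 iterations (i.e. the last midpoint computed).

-0.84375

m = -0.5, h(m) = 2.125 (+); new bracket [-1, -0.5]
m = -0.75, h(m) = 0.765625 (+); new bracket [-1, -0.75]
m = -0.875, h(m) = -0.060547 (−); new bracket [-0.875, -0.75]
m = -0.8125, h(m) = 0.366 (+); new bracket [-0.875, -0.8125]
m = -0.84375, h(m) = 0.1562 (+); new bracket [-0.875, -0.84375]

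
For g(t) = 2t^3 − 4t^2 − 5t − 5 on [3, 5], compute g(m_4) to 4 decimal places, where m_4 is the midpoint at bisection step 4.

m = 4, g(m) = 39 (+); new bracket [3, 4]
m = 3.5, g(m) = 14.25 (+); new bracket [3, 3.5]
m = 3.25, g(m) = 5.15625 (+); new bracket [3, 3.25]
m = 3.125, g(m) = 1.3477 (+); new bracket [3, 3.125]

1.3477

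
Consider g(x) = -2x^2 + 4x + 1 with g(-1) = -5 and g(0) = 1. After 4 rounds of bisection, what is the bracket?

[-0.25, -0.1875]

m = -0.5, g(m) = -1.5 (−); new bracket [-0.5, 0]
m = -0.25, g(m) = -0.125 (−); new bracket [-0.25, 0]
m = -0.125, g(m) = 0.46875 (+); new bracket [-0.25, -0.125]
m = -0.1875, g(m) = 0.1797 (+); new bracket [-0.25, -0.1875]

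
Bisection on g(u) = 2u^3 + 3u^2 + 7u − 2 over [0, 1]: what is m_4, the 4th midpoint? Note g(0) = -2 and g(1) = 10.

midpoint 0.5: g = 2.5 > 0 → [0, 0.5]
midpoint 0.25: g = -0.03125 < 0 → [0.25, 0.5]
midpoint 0.375: g = 1.152344 > 0 → [0.25, 0.375]
midpoint 0.3125: g = 0.5415 > 0 → [0.25, 0.3125]

0.3125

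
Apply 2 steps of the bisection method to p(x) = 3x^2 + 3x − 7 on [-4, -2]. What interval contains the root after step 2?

midpoint -3: p = 11 > 0 → [-3, -2]
midpoint -2.5: p = 4.25 > 0 → [-2.5, -2]

[-2.5, -2]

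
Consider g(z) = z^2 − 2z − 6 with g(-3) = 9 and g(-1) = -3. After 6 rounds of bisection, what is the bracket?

[-1.65625, -1.625]

g(-2) = 2 > 0, so the root lies in [-2, -1]
g(-1.5) = -0.75 < 0, so the root lies in [-2, -1.5]
g(-1.75) = 0.5625 > 0, so the root lies in [-1.75, -1.5]
g(-1.625) = -0.1094 < 0, so the root lies in [-1.75, -1.625]
g(-1.6875) = 0.2227 > 0, so the root lies in [-1.6875, -1.625]
g(-1.65625) = 0.0557 > 0, so the root lies in [-1.65625, -1.625]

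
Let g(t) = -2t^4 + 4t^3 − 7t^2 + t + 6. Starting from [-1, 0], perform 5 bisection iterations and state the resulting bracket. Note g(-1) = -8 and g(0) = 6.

[-0.71875, -0.6875]

g(-0.5) = 3.125 > 0, so the root lies in [-1, -0.5]
g(-0.75) = -1.007812 < 0, so the root lies in [-0.75, -0.5]
g(-0.625) = 1.358887 > 0, so the root lies in [-0.75, -0.625]
g(-0.6875) = 0.2573 > 0, so the root lies in [-0.75, -0.6875]
g(-0.71875) = -0.3539 < 0, so the root lies in [-0.71875, -0.6875]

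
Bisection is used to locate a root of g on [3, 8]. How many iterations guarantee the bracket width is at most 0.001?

13

Width after n steps is 5/2^n. Need 2^n ≥ 5/0.001 = 5000.
2^12 = 4096 < 5000 ≤ 2^13 = 8192, so n = 13.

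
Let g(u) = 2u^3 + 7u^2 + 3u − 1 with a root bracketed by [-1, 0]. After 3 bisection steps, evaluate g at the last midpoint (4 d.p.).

m = -0.5, g(m) = -1 (−); new bracket [-1, -0.5]
m = -0.75, g(m) = -0.15625 (−); new bracket [-1, -0.75]
m = -0.875, g(m) = 0.394531 (+); new bracket [-0.875, -0.75]

0.3945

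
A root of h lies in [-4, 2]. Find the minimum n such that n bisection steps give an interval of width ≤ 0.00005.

Width after n steps is 6/2^n. Need 2^n ≥ 6/0.00005 = 120000.
2^16 = 65536 < 120000 ≤ 2^17 = 131072, so n = 17.

17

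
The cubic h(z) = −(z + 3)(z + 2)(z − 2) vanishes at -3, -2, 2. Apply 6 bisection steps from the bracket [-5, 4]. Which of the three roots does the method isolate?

2

h(-0.5) = 9.375 > 0, so the root lies in [-0.5, 4]
h(1.75) = 4.453125 > 0, so the root lies in [1.75, 4]
h(2.875) = -25.060547 < 0, so the root lies in [1.75, 2.875]
h(2.3125) = -7.1594 < 0, so the root lies in [1.75, 2.3125]
h(2.03125) = -0.6338 < 0, so the root lies in [1.75, 2.03125]
h(1.890625) = 2.0811 > 0, so the root lies in [1.890625, 2.03125]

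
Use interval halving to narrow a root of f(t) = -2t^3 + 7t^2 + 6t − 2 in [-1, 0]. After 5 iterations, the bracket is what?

m = -0.5, f(m) = -3 (−); new bracket [-1, -0.5]
m = -0.75, f(m) = -1.71875 (−); new bracket [-1, -0.75]
m = -0.875, f(m) = -0.550781 (−); new bracket [-1, -0.875]
m = -0.9375, f(m) = 0.1753 (+); new bracket [-0.9375, -0.875]
m = -0.90625, f(m) = -0.1999 (−); new bracket [-0.9375, -0.90625]

[-0.9375, -0.90625]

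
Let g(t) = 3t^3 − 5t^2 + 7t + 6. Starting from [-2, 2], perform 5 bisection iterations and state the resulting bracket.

g(0) = 6 > 0, so the root lies in [-2, 0]
g(-1) = -9 < 0, so the root lies in [-1, 0]
g(-0.5) = 0.875 > 0, so the root lies in [-1, -0.5]
g(-0.75) = -3.3281 < 0, so the root lies in [-0.75, -0.5]
g(-0.625) = -1.0605 < 0, so the root lies in [-0.625, -0.5]

[-0.625, -0.5]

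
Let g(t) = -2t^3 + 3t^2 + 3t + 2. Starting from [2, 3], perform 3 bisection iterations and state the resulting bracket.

m = 2.5, g(m) = -3 (−); new bracket [2, 2.5]
m = 2.25, g(m) = 1.15625 (+); new bracket [2.25, 2.5]
m = 2.375, g(m) = -0.746094 (−); new bracket [2.25, 2.375]

[2.25, 2.375]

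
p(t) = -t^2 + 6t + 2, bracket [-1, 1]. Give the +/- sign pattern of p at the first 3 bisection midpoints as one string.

m = 0, p(m) = 2 (+); new bracket [-1, 0]
m = -0.5, p(m) = -1.25 (−); new bracket [-0.5, 0]
m = -0.25, p(m) = 0.4375 (+); new bracket [-0.5, -0.25]

+-+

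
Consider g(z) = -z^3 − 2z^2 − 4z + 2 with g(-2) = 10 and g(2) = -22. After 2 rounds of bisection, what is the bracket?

m = 0, g(m) = 2 (+); new bracket [0, 2]
m = 1, g(m) = -5 (−); new bracket [0, 1]

[0, 1]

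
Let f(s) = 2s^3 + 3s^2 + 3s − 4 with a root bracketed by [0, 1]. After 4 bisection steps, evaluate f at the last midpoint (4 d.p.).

m = 0.5, f(m) = -1.5 (−); new bracket [0.5, 1]
m = 0.75, f(m) = 0.78125 (+); new bracket [0.5, 0.75]
m = 0.625, f(m) = -0.464844 (−); new bracket [0.625, 0.75]
m = 0.6875, f(m) = 0.1304 (+); new bracket [0.625, 0.6875]

0.1304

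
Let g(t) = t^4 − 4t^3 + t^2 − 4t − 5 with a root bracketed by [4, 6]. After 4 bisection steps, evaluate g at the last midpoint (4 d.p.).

4.2893

t = 5 gives g = 125, positive; keep [4, 5]
t = 4.5 gives g = 42.8125, positive; keep [4, 4.5]
t = 4.25 gives g = 15.253906, positive; keep [4, 4.25]
t = 4.125 gives g = 4.2893, positive; keep [4, 4.125]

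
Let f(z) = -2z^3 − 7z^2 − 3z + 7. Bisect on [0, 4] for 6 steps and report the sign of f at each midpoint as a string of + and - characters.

f(2) = -43 < 0, so the root lies in [0, 2]
f(1) = -5 < 0, so the root lies in [0, 1]
f(0.5) = 3.5 > 0, so the root lies in [0.5, 1]
f(0.75) = -0.0312 < 0, so the root lies in [0.5, 0.75]
f(0.625) = 1.9023 > 0, so the root lies in [0.625, 0.75]
f(0.6875) = 0.979 > 0, so the root lies in [0.6875, 0.75]

--+-++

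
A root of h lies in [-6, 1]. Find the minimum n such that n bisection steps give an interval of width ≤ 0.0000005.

Width after n steps is 7/2^n. Need 2^n ≥ 7/0.0000005 = 14000000.
2^23 = 8388608 < 14000000 ≤ 2^24 = 16777216, so n = 24.

24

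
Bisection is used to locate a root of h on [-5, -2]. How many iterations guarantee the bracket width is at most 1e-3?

12

Width after n steps is 3/2^n. Need 2^n ≥ 3/1e-3 = 3000.
2^11 = 2048 < 3000 ≤ 2^12 = 4096, so n = 12.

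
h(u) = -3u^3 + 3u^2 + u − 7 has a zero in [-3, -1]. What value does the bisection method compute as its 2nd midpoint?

-1.5

u = -2 gives h = 27, positive; keep [-2, -1]
u = -1.5 gives h = 8.375, positive; keep [-1.5, -1]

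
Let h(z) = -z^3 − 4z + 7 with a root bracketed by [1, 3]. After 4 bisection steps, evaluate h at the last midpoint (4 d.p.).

m = 2, h(m) = -9 (−); new bracket [1, 2]
m = 1.5, h(m) = -2.375 (−); new bracket [1, 1.5]
m = 1.25, h(m) = 0.046875 (+); new bracket [1.25, 1.5]
m = 1.375, h(m) = -1.0996 (−); new bracket [1.25, 1.375]

-1.0996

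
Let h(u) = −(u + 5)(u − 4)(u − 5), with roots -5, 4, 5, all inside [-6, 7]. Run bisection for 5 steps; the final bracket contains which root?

-5

h(0.5) = -86.625 < 0, so the root lies in [-6, 0.5]
h(-2.75) = -117.703125 < 0, so the root lies in [-6, -2.75]
h(-4.375) = -49.072266 < 0, so the root lies in [-6, -4.375]
h(-5.1875) = 17.5496 > 0, so the root lies in [-5.1875, -4.375]
h(-4.78125) = -18.7888 < 0, so the root lies in [-5.1875, -4.78125]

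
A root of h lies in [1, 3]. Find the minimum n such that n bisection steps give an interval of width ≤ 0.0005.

12

Width after n steps is 2/2^n. Need 2^n ≥ 2/0.0005 = 4000.
2^11 = 2048 < 4000 ≤ 2^12 = 4096, so n = 12.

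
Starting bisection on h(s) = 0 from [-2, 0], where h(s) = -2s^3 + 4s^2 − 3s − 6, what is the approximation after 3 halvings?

midpoint -1: h = 3 > 0 → [-1, 0]
midpoint -0.5: h = -3.25 < 0 → [-1, -0.5]
midpoint -0.75: h = -0.65625 < 0 → [-1, -0.75]

-0.75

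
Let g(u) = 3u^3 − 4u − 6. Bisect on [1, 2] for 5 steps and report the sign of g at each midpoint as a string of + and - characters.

m = 1.5, g(m) = -1.875 (−); new bracket [1.5, 2]
m = 1.75, g(m) = 3.078125 (+); new bracket [1.5, 1.75]
m = 1.625, g(m) = 0.373047 (+); new bracket [1.5, 1.625]
m = 1.5625, g(m) = -0.8059 (−); new bracket [1.5625, 1.625]
m = 1.59375, g(m) = -0.2304 (−); new bracket [1.59375, 1.625]

-++--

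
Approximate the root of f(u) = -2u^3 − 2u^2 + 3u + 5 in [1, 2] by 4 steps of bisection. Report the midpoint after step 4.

1.4375

u = 1.5 gives f = -1.75, negative; keep [1, 1.5]
u = 1.25 gives f = 1.71875, positive; keep [1.25, 1.5]
u = 1.375 gives f = 0.144531, positive; keep [1.375, 1.5]
u = 1.4375 gives f = -0.7612, negative; keep [1.375, 1.4375]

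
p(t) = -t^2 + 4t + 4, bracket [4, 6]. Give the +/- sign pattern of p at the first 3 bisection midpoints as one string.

t = 5 gives p = -1, negative; keep [4, 5]
t = 4.5 gives p = 1.75, positive; keep [4.5, 5]
t = 4.75 gives p = 0.4375, positive; keep [4.75, 5]

-++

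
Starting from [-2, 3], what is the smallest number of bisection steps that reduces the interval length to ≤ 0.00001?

19

Width after n steps is 5/2^n. Need 2^n ≥ 5/0.00001 = 500000.
2^18 = 262144 < 500000 ≤ 2^19 = 524288, so n = 19.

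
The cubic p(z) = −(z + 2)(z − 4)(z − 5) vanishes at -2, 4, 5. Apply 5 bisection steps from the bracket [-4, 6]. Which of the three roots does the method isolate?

m = 1, p(m) = -36 (−); new bracket [-4, 1]
m = -1.5, p(m) = -17.875 (−); new bracket [-4, -1.5]
m = -2.75, p(m) = 39.234375 (+); new bracket [-2.75, -1.5]
m = -2.125, p(m) = 5.4551 (+); new bracket [-2.125, -1.5]
m = -1.8125, p(m) = -7.4246 (−); new bracket [-2.125, -1.8125]

-2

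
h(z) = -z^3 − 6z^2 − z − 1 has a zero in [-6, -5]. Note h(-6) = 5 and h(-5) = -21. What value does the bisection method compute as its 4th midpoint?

m = -5.5, h(m) = -10.625 (−); new bracket [-6, -5.5]
m = -5.75, h(m) = -3.515625 (−); new bracket [-6, -5.75]
m = -5.875, h(m) = 0.560547 (+); new bracket [-5.875, -5.75]
m = -5.8125, h(m) = -1.5222 (−); new bracket [-5.875, -5.8125]

-5.8125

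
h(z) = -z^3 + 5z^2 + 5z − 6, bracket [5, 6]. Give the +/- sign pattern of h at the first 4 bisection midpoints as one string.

+-++

m = 5.5, h(m) = 6.375 (+); new bracket [5.5, 6]
m = 5.75, h(m) = -2.046875 (−); new bracket [5.5, 5.75]
m = 5.625, h(m) = 2.349609 (+); new bracket [5.625, 5.75]
m = 5.6875, h(m) = 0.1985 (+); new bracket [5.6875, 5.75]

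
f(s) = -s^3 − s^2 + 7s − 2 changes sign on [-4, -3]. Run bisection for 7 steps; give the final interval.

[-3.3046875, -3.296875]

midpoint -3.5: f = 4.125 > 0 → [-3.5, -3]
midpoint -3.25: f = -0.984375 < 0 → [-3.5, -3.25]
midpoint -3.375: f = 1.427734 > 0 → [-3.375, -3.25]
midpoint -3.3125: f = 0.1868 > 0 → [-3.3125, -3.25]
midpoint -3.28125: f = -0.4074 < 0 → [-3.3125, -3.28125]
midpoint -3.296875: f = -0.1125 < 0 → [-3.3125, -3.296875]
midpoint -3.3046875: f = 0.0366 > 0 → [-3.3046875, -3.296875]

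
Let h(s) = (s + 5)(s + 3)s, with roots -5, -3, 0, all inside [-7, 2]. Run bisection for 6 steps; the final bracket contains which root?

0

s = -2.5 gives h = -3.125, negative; keep [-2.5, 2]
s = -0.25 gives h = -3.265625, negative; keep [-0.25, 2]
s = 0.875 gives h = 19.919922, positive; keep [-0.25, 0.875]
s = 0.3125 gives h = 5.4993, positive; keep [-0.25, 0.3125]
s = 0.03125 gives h = 0.4766, positive; keep [-0.25, 0.03125]
s = -0.109375 gives h = -1.5462, negative; keep [-0.109375, 0.03125]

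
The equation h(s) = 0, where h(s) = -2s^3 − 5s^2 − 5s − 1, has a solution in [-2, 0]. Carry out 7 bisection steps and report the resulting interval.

s = -1 gives h = 1, positive; keep [-1, 0]
s = -0.5 gives h = 0.5, positive; keep [-0.5, 0]
s = -0.25 gives h = -0.03125, negative; keep [-0.5, -0.25]
s = -0.375 gives h = 0.2773, positive; keep [-0.375, -0.25]
s = -0.3125 gives h = 0.1353, positive; keep [-0.3125, -0.25]
s = -0.28125 gives h = 0.0552, positive; keep [-0.28125, -0.25]
s = -0.265625 gives h = 0.0128, positive; keep [-0.265625, -0.25]

[-0.265625, -0.25]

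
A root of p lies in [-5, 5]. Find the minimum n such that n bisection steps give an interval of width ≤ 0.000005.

21

Width after n steps is 10/2^n. Need 2^n ≥ 10/0.000005 = 2000000.
2^20 = 1048576 < 2000000 ≤ 2^21 = 2097152, so n = 21.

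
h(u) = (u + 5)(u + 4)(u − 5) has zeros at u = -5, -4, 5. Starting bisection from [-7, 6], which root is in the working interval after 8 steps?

midpoint -0.5: h = -86.625 < 0 → [-0.5, 6]
midpoint 2.75: h = -117.703125 < 0 → [2.75, 6]
midpoint 4.375: h = -49.072266 < 0 → [4.375, 6]
midpoint 5.1875: h = 17.5496 > 0 → [4.375, 5.1875]
midpoint 4.78125: h = -18.7888 < 0 → [4.78125, 5.1875]
midpoint 4.984375: h = -1.4016 < 0 → [4.984375, 5.1875]
midpoint 5.0859375: h = 7.8753 > 0 → [4.984375, 5.0859375]
midpoint 5.03515625: h = 3.1876 > 0 → [4.984375, 5.03515625]

5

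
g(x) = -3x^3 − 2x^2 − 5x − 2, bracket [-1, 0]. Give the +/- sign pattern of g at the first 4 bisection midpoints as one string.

x = -0.5 gives g = 0.375, positive; keep [-0.5, 0]
x = -0.25 gives g = -0.828125, negative; keep [-0.5, -0.25]
x = -0.375 gives g = -0.248047, negative; keep [-0.5, -0.375]
x = -0.4375 gives g = 0.0559, positive; keep [-0.4375, -0.375]

+--+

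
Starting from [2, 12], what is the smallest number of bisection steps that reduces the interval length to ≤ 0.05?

Width after n steps is 10/2^n. Need 2^n ≥ 10/0.05 = 200.
2^7 = 128 < 200 ≤ 2^8 = 256, so n = 8.

8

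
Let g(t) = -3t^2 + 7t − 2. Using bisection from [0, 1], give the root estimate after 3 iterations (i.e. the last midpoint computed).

0.375

t = 0.5 gives g = 0.75, positive; keep [0, 0.5]
t = 0.25 gives g = -0.4375, negative; keep [0.25, 0.5]
t = 0.375 gives g = 0.203125, positive; keep [0.25, 0.375]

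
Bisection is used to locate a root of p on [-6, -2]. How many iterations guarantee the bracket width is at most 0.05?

7

Width after n steps is 4/2^n. Need 2^n ≥ 4/0.05 = 80.
2^6 = 64 < 80 ≤ 2^7 = 128, so n = 7.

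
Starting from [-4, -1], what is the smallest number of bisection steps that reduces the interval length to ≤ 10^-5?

19

Width after n steps is 3/2^n. Need 2^n ≥ 3/10^-5 = 300000.
2^18 = 262144 < 300000 ≤ 2^19 = 524288, so n = 19.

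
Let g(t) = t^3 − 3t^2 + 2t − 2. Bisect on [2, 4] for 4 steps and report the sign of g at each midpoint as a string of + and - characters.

t = 3 gives g = 4, positive; keep [2, 3]
t = 2.5 gives g = -0.125, negative; keep [2.5, 3]
t = 2.75 gives g = 1.609375, positive; keep [2.5, 2.75]
t = 2.625 gives g = 0.666, positive; keep [2.5, 2.625]

+-++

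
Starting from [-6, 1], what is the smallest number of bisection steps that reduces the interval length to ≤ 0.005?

11

Width after n steps is 7/2^n. Need 2^n ≥ 7/0.005 = 1400.
2^10 = 1024 < 1400 ≤ 2^11 = 2048, so n = 11.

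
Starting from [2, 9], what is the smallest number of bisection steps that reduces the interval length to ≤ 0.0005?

14

Width after n steps is 7/2^n. Need 2^n ≥ 7/0.0005 = 14000.
2^13 = 8192 < 14000 ≤ 2^14 = 16384, so n = 14.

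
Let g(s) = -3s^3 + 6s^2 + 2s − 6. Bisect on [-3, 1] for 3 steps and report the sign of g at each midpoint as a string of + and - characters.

+--

g(-1) = 1 > 0, so the root lies in [-1, 1]
g(0) = -6 < 0, so the root lies in [-1, 0]
g(-0.5) = -5.125 < 0, so the root lies in [-1, -0.5]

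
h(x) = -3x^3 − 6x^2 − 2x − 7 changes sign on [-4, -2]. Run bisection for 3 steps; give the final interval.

h(-3) = 26 > 0, so the root lies in [-3, -2]
h(-2.5) = 7.375 > 0, so the root lies in [-2.5, -2]
h(-2.25) = 1.296875 > 0, so the root lies in [-2.25, -2]

[-2.25, -2]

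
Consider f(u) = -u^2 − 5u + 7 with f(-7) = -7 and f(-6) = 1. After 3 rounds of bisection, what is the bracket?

midpoint -6.5: f = -2.75 < 0 → [-6.5, -6]
midpoint -6.25: f = -0.8125 < 0 → [-6.25, -6]
midpoint -6.125: f = 0.109375 > 0 → [-6.25, -6.125]

[-6.25, -6.125]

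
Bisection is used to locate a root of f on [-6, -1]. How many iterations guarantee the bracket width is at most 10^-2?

Width after n steps is 5/2^n. Need 2^n ≥ 5/10^-2 = 500.
2^8 = 256 < 500 ≤ 2^9 = 512, so n = 9.

9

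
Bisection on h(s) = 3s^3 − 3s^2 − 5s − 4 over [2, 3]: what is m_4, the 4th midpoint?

h(2.5) = 11.625 > 0, so the root lies in [2, 2.5]
h(2.25) = 3.734375 > 0, so the root lies in [2, 2.25]
h(2.125) = 0.615234 > 0, so the root lies in [2, 2.125]
h(2.0625) = -0.7532 < 0, so the root lies in [2.0625, 2.125]

2.0625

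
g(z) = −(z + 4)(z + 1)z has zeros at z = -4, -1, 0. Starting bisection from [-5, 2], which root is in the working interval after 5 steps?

m = -1.5, g(m) = -1.875 (−); new bracket [-5, -1.5]
m = -3.25, g(m) = -5.484375 (−); new bracket [-5, -3.25]
m = -4.125, g(m) = 1.611328 (+); new bracket [-4.125, -3.25]
m = -3.6875, g(m) = -3.0969 (−); new bracket [-4.125, -3.6875]
m = -3.90625, g(m) = -1.0643 (−); new bracket [-4.125, -3.90625]

-4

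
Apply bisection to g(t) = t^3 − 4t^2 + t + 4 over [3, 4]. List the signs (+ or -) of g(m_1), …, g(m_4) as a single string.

+-+-

t = 3.5 gives g = 1.375, positive; keep [3, 3.5]
t = 3.25 gives g = -0.671875, negative; keep [3.25, 3.5]
t = 3.375 gives g = 0.255859, positive; keep [3.25, 3.375]
t = 3.3125 gives g = -0.2312, negative; keep [3.3125, 3.375]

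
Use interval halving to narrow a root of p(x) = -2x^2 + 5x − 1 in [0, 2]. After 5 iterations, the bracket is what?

midpoint 1: p = 2 > 0 → [0, 1]
midpoint 0.5: p = 1 > 0 → [0, 0.5]
midpoint 0.25: p = 0.125 > 0 → [0, 0.25]
midpoint 0.125: p = -0.4062 < 0 → [0.125, 0.25]
midpoint 0.1875: p = -0.1328 < 0 → [0.1875, 0.25]

[0.1875, 0.25]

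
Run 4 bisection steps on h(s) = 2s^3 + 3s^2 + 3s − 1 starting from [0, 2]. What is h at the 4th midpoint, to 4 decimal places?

0.6523

m = 1, h(m) = 7 (+); new bracket [0, 1]
m = 0.5, h(m) = 1.5 (+); new bracket [0, 0.5]
m = 0.25, h(m) = -0.03125 (−); new bracket [0.25, 0.5]
m = 0.375, h(m) = 0.6523 (+); new bracket [0.25, 0.375]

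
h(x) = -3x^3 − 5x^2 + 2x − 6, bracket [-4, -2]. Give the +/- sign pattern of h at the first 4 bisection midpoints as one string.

midpoint -3: h = 24 > 0 → [-3, -2]
midpoint -2.5: h = 4.625 > 0 → [-2.5, -2]
midpoint -2.25: h = -1.640625 < 0 → [-2.5, -2.25]
midpoint -2.375: h = 1.2363 > 0 → [-2.375, -2.25]

++-+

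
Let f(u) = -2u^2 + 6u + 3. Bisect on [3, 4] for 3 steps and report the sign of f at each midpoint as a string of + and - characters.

-++

u = 3.5 gives f = -0.5, negative; keep [3, 3.5]
u = 3.25 gives f = 1.375, positive; keep [3.25, 3.5]
u = 3.375 gives f = 0.46875, positive; keep [3.375, 3.5]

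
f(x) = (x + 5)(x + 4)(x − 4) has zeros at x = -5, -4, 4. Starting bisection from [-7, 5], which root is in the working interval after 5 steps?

4

m = -1, f(m) = -60 (−); new bracket [-1, 5]
m = 2, f(m) = -84 (−); new bracket [2, 5]
m = 3.5, f(m) = -31.875 (−); new bracket [3.5, 5]
m = 4.25, f(m) = 19.0781 (+); new bracket [3.5, 4.25]
m = 3.875, f(m) = -8.7363 (−); new bracket [3.875, 4.25]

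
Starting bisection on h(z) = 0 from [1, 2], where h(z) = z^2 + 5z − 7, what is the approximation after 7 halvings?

h(1.5) = 2.75 > 0, so the root lies in [1, 1.5]
h(1.25) = 0.8125 > 0, so the root lies in [1, 1.25]
h(1.125) = -0.109375 < 0, so the root lies in [1.125, 1.25]
h(1.1875) = 0.3477 > 0, so the root lies in [1.125, 1.1875]
h(1.15625) = 0.1182 > 0, so the root lies in [1.125, 1.15625]
h(1.140625) = 0.0042 > 0, so the root lies in [1.125, 1.140625]
h(1.1328125) = -0.0527 < 0, so the root lies in [1.1328125, 1.140625]

1.1328125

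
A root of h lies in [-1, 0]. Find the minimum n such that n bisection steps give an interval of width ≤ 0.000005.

Width after n steps is 1/2^n. Need 2^n ≥ 1/0.000005 = 200000.
2^17 = 131072 < 200000 ≤ 2^18 = 262144, so n = 18.

18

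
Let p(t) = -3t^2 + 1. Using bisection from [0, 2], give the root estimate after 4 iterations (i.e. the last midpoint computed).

p(1) = -2 < 0, so the root lies in [0, 1]
p(0.5) = 0.25 > 0, so the root lies in [0.5, 1]
p(0.75) = -0.6875 < 0, so the root lies in [0.5, 0.75]
p(0.625) = -0.1719 < 0, so the root lies in [0.5, 0.625]

0.625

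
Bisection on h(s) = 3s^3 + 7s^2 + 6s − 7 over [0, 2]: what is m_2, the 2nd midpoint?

0.5

s = 1 gives h = 9, positive; keep [0, 1]
s = 0.5 gives h = -1.875, negative; keep [0.5, 1]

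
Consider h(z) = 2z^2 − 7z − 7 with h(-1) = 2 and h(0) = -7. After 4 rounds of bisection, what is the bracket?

[-0.8125, -0.75]

h(-0.5) = -3 < 0, so the root lies in [-1, -0.5]
h(-0.75) = -0.625 < 0, so the root lies in [-1, -0.75]
h(-0.875) = 0.65625 > 0, so the root lies in [-0.875, -0.75]
h(-0.8125) = 0.0078 > 0, so the root lies in [-0.8125, -0.75]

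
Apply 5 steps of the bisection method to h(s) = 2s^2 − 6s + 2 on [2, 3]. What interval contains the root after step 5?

m = 2.5, h(m) = -0.5 (−); new bracket [2.5, 3]
m = 2.75, h(m) = 0.625 (+); new bracket [2.5, 2.75]
m = 2.625, h(m) = 0.03125 (+); new bracket [2.5, 2.625]
m = 2.5625, h(m) = -0.2422 (−); new bracket [2.5625, 2.625]
m = 2.59375, h(m) = -0.1074 (−); new bracket [2.59375, 2.625]

[2.59375, 2.625]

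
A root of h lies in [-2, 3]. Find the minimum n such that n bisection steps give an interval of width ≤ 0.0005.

Width after n steps is 5/2^n. Need 2^n ≥ 5/0.0005 = 10000.
2^13 = 8192 < 10000 ≤ 2^14 = 16384, so n = 14.

14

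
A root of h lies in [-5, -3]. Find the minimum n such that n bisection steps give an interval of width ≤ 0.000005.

Width after n steps is 2/2^n. Need 2^n ≥ 2/0.000005 = 400000.
2^18 = 262144 < 400000 ≤ 2^19 = 524288, so n = 19.

19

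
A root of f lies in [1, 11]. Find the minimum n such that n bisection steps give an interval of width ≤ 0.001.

14

Width after n steps is 10/2^n. Need 2^n ≥ 10/0.001 = 10000.
2^13 = 8192 < 10000 ≤ 2^14 = 16384, so n = 14.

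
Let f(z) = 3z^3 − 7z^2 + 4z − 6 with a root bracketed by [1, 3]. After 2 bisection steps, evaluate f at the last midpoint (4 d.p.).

7.1250

midpoint 2: f = -2 < 0 → [2, 3]
midpoint 2.5: f = 7.125 > 0 → [2, 2.5]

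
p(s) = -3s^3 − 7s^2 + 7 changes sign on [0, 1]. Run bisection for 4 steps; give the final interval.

[0.8125, 0.875]

p(0.5) = 4.875 > 0, so the root lies in [0.5, 1]
p(0.75) = 1.796875 > 0, so the root lies in [0.75, 1]
p(0.875) = -0.369141 < 0, so the root lies in [0.75, 0.875]
p(0.8125) = 0.7698 > 0, so the root lies in [0.8125, 0.875]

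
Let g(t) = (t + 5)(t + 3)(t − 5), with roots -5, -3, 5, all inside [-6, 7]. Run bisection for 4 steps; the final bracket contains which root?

t = 0.5 gives g = -86.625, negative; keep [0.5, 7]
t = 3.75 gives g = -73.828125, negative; keep [3.75, 7]
t = 5.375 gives g = 32.583984, positive; keep [3.75, 5.375]
t = 4.5625 gives g = -31.6384, negative; keep [4.5625, 5.375]

5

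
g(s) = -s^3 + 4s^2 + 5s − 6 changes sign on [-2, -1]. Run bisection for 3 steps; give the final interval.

m = -1.5, g(m) = -1.125 (−); new bracket [-2, -1.5]
m = -1.75, g(m) = 2.859375 (+); new bracket [-1.75, -1.5]
m = -1.625, g(m) = 0.728516 (+); new bracket [-1.625, -1.5]

[-1.625, -1.5]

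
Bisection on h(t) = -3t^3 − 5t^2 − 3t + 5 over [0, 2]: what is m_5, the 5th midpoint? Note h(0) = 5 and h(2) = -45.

0.6875

m = 1, h(m) = -6 (−); new bracket [0, 1]
m = 0.5, h(m) = 1.875 (+); new bracket [0.5, 1]
m = 0.75, h(m) = -1.328125 (−); new bracket [0.5, 0.75]
m = 0.625, h(m) = 0.4395 (+); new bracket [0.625, 0.75]
m = 0.6875, h(m) = -0.4006 (−); new bracket [0.625, 0.6875]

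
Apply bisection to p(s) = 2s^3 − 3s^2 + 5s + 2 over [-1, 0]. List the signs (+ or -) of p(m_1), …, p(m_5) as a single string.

s = -0.5 gives p = -1.5, negative; keep [-0.5, 0]
s = -0.25 gives p = 0.53125, positive; keep [-0.5, -0.25]
s = -0.375 gives p = -0.402344, negative; keep [-0.375, -0.25]
s = -0.3125 gives p = 0.0835, positive; keep [-0.375, -0.3125]
s = -0.34375 gives p = -0.1545, negative; keep [-0.34375, -0.3125]

-+-+-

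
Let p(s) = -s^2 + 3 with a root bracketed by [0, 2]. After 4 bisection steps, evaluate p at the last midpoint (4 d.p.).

m = 1, p(m) = 2 (+); new bracket [1, 2]
m = 1.5, p(m) = 0.75 (+); new bracket [1.5, 2]
m = 1.75, p(m) = -0.0625 (−); new bracket [1.5, 1.75]
m = 1.625, p(m) = 0.3594 (+); new bracket [1.625, 1.75]

0.3594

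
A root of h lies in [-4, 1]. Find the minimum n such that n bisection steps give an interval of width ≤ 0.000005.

20

Width after n steps is 5/2^n. Need 2^n ≥ 5/0.000005 = 1000000.
2^19 = 524288 < 1000000 ≤ 2^20 = 1048576, so n = 20.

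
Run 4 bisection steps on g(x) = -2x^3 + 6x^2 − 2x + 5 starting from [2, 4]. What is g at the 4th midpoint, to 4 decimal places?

midpoint 3: g = -1 < 0 → [2, 3]
midpoint 2.5: g = 6.25 > 0 → [2.5, 3]
midpoint 2.75: g = 3.28125 > 0 → [2.75, 3]
midpoint 2.875: g = 1.3164 > 0 → [2.875, 3]

1.3164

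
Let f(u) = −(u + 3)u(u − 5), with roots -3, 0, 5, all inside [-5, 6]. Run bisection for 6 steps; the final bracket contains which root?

5

midpoint 0.5: f = 7.875 > 0 → [0.5, 6]
midpoint 3.25: f = 35.546875 > 0 → [3.25, 6]
midpoint 4.625: f = 13.224609 > 0 → [4.625, 6]
midpoint 5.3125: f = -13.8 < 0 → [4.625, 5.3125]
midpoint 4.96875: f = 1.2373 > 0 → [4.96875, 5.3125]
midpoint 5.140625: f = -5.8849 < 0 → [4.96875, 5.140625]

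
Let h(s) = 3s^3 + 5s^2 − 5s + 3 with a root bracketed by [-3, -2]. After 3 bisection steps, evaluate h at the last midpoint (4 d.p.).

s = -2.5 gives h = -0.125, negative; keep [-2.5, -2]
s = -2.25 gives h = 5.390625, positive; keep [-2.5, -2.25]
s = -2.375 gives h = 2.888672, positive; keep [-2.5, -2.375]

2.8887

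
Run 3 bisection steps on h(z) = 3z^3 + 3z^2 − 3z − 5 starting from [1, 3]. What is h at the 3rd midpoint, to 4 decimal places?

midpoint 2: h = 25 > 0 → [1, 2]
midpoint 1.5: h = 7.375 > 0 → [1, 1.5]
midpoint 1.25: h = 1.796875 > 0 → [1, 1.25]

1.7969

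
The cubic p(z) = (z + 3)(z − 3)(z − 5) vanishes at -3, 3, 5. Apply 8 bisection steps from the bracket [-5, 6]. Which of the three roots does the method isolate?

-3

midpoint 0.5: p = 39.375 > 0 → [-5, 0.5]
midpoint -2.25: p = 28.546875 > 0 → [-5, -2.25]
midpoint -3.625: p = -35.712891 < 0 → [-3.625, -2.25]
midpoint -2.9375: p = 2.9456 > 0 → [-3.625, -2.9375]
midpoint -3.28125: p = -14.6297 < 0 → [-3.28125, -2.9375]
midpoint -3.109375: p = -5.4188 < 0 → [-3.109375, -2.9375]
midpoint -3.0234375: p = -1.1327 < 0 → [-3.0234375, -2.9375]
midpoint -2.98046875: p = 0.9322 > 0 → [-3.0234375, -2.98046875]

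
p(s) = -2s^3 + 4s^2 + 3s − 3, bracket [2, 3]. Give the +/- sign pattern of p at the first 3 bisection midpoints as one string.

m = 2.5, p(m) = -1.75 (−); new bracket [2, 2.5]
m = 2.25, p(m) = 1.21875 (+); new bracket [2.25, 2.5]
m = 2.375, p(m) = -0.105469 (−); new bracket [2.25, 2.375]

-+-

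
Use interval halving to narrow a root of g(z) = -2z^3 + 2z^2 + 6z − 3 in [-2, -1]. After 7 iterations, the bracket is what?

[-1.5546875, -1.546875]

z = -1.5 gives g = -0.75, negative; keep [-2, -1.5]
z = -1.75 gives g = 3.34375, positive; keep [-1.75, -1.5]
z = -1.625 gives g = 1.113281, positive; keep [-1.625, -1.5]
z = -1.5625 gives g = 0.1372, positive; keep [-1.5625, -1.5]
z = -1.53125 gives g = -0.3173, negative; keep [-1.5625, -1.53125]
z = -1.546875 gives g = -0.0928, negative; keep [-1.5625, -1.546875]
z = -1.5546875 gives g = 0.0215, positive; keep [-1.5546875, -1.546875]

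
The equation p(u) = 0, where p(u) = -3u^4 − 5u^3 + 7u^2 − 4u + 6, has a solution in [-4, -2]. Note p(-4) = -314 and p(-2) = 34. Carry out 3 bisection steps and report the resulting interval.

u = -3 gives p = -27, negative; keep [-3, -2]
u = -2.5 gives p = 20.6875, positive; keep [-3, -2.5]
u = -2.75 gives p = 2.347656, positive; keep [-3, -2.75]

[-3, -2.75]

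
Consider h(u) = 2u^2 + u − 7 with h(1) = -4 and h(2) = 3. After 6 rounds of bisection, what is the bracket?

[1.625, 1.640625]

midpoint 1.5: h = -1 < 0 → [1.5, 2]
midpoint 1.75: h = 0.875 > 0 → [1.5, 1.75]
midpoint 1.625: h = -0.09375 < 0 → [1.625, 1.75]
midpoint 1.6875: h = 0.3828 > 0 → [1.625, 1.6875]
midpoint 1.65625: h = 0.1426 > 0 → [1.625, 1.65625]
midpoint 1.640625: h = 0.0239 > 0 → [1.625, 1.640625]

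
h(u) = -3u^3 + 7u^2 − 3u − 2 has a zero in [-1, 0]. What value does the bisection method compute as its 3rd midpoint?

u = -0.5 gives h = 1.625, positive; keep [-0.5, 0]
u = -0.25 gives h = -0.765625, negative; keep [-0.5, -0.25]
u = -0.375 gives h = 0.267578, positive; keep [-0.375, -0.25]

-0.375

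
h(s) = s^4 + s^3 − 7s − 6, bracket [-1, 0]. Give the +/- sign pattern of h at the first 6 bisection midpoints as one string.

midpoint -0.5: h = -2.5625 < 0 → [-1, -0.5]
midpoint -0.75: h = -0.855469 < 0 → [-1, -0.75]
midpoint -0.875: h = 0.04126 > 0 → [-0.875, -0.75]
midpoint -0.8125: h = -0.4131 < 0 → [-0.875, -0.8125]
midpoint -0.84375: h = -0.1876 < 0 → [-0.875, -0.84375]
midpoint -0.859375: h = -0.0736 < 0 → [-0.875, -0.859375]

--+---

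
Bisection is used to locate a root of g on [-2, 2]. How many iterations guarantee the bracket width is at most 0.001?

Width after n steps is 4/2^n. Need 2^n ≥ 4/0.001 = 4000.
2^11 = 2048 < 4000 ≤ 2^12 = 4096, so n = 12.

12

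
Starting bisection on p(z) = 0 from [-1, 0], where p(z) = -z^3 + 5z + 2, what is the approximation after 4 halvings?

-0.4375

m = -0.5, p(m) = -0.375 (−); new bracket [-0.5, 0]
m = -0.25, p(m) = 0.765625 (+); new bracket [-0.5, -0.25]
m = -0.375, p(m) = 0.177734 (+); new bracket [-0.5, -0.375]
m = -0.4375, p(m) = -0.1038 (−); new bracket [-0.4375, -0.375]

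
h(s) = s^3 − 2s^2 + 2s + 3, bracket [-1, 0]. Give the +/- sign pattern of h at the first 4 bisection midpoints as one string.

+-++

h(-0.5) = 1.375 > 0, so the root lies in [-1, -0.5]
h(-0.75) = -0.046875 < 0, so the root lies in [-0.75, -0.5]
h(-0.625) = 0.724609 > 0, so the root lies in [-0.75, -0.625]
h(-0.6875) = 0.3547 > 0, so the root lies in [-0.75, -0.6875]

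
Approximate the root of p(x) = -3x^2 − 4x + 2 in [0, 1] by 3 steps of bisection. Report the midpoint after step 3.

0.375

m = 0.5, p(m) = -0.75 (−); new bracket [0, 0.5]
m = 0.25, p(m) = 0.8125 (+); new bracket [0.25, 0.5]
m = 0.375, p(m) = 0.078125 (+); new bracket [0.375, 0.5]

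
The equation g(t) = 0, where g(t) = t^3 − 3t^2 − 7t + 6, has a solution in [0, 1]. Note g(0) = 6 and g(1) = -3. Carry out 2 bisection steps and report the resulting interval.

g(0.5) = 1.875 > 0, so the root lies in [0.5, 1]
g(0.75) = -0.515625 < 0, so the root lies in [0.5, 0.75]

[0.5, 0.75]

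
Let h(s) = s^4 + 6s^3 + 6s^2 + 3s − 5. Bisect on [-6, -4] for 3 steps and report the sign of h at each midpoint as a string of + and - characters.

+--

midpoint -5: h = 5 > 0 → [-5, -4]
midpoint -4.5: h = -33.6875 < 0 → [-5, -4.5]
midpoint -4.75: h = -17.839844 < 0 → [-5, -4.75]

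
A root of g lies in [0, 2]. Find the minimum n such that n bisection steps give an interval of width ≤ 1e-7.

Width after n steps is 2/2^n. Need 2^n ≥ 2/1e-7 = 20000000.
2^24 = 16777216 < 20000000 ≤ 2^25 = 33554432, so n = 25.

25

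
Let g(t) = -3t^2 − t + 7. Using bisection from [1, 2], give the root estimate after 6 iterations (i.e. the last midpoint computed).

midpoint 1.5: g = -1.25 < 0 → [1, 1.5]
midpoint 1.25: g = 1.0625 > 0 → [1.25, 1.5]
midpoint 1.375: g = -0.046875 < 0 → [1.25, 1.375]
midpoint 1.3125: g = 0.5195 > 0 → [1.3125, 1.375]
midpoint 1.34375: g = 0.2393 > 0 → [1.34375, 1.375]
midpoint 1.359375: g = 0.0969 > 0 → [1.359375, 1.375]

1.359375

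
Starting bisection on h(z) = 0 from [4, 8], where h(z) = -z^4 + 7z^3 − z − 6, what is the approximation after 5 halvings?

midpoint 6: h = 204 > 0 → [6, 8]
midpoint 7: h = -13 < 0 → [6, 7]
midpoint 6.5: h = 124.8125 > 0 → [6.5, 7]
midpoint 6.75: h = 64.1367 > 0 → [6.75, 7]
midpoint 6.875: h = 27.7439 > 0 → [6.875, 7]

6.875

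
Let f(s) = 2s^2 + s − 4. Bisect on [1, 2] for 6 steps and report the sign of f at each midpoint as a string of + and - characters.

++-+--

midpoint 1.5: f = 2 > 0 → [1, 1.5]
midpoint 1.25: f = 0.375 > 0 → [1, 1.25]
midpoint 1.125: f = -0.34375 < 0 → [1.125, 1.25]
midpoint 1.1875: f = 0.0078 > 0 → [1.125, 1.1875]
midpoint 1.15625: f = -0.1699 < 0 → [1.15625, 1.1875]
midpoint 1.171875: f = -0.0815 < 0 → [1.171875, 1.1875]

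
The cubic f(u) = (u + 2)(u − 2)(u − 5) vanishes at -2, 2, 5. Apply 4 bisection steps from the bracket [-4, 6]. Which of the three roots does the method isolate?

f(1) = 12 > 0, so the root lies in [-4, 1]
f(-1.5) = 11.375 > 0, so the root lies in [-4, -1.5]
f(-2.75) = -27.609375 < 0, so the root lies in [-2.75, -1.5]
f(-2.125) = -3.6738 < 0, so the root lies in [-2.125, -1.5]

-2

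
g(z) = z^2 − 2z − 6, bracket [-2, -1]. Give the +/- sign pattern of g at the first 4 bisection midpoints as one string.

g(-1.5) = -0.75 < 0, so the root lies in [-2, -1.5]
g(-1.75) = 0.5625 > 0, so the root lies in [-1.75, -1.5]
g(-1.625) = -0.109375 < 0, so the root lies in [-1.75, -1.625]
g(-1.6875) = 0.2227 > 0, so the root lies in [-1.6875, -1.625]

-+-+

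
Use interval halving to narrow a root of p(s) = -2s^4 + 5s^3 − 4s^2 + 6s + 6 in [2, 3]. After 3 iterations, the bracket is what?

s = 2.5 gives p = -4, negative; keep [2, 2.5]
s = 2.25 gives p = 4.945312, positive; keep [2.25, 2.5]
s = 2.375 gives p = 1.036621, positive; keep [2.375, 2.5]

[2.375, 2.5]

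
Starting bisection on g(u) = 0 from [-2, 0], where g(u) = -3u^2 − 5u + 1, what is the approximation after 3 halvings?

midpoint -1: g = 3 > 0 → [-2, -1]
midpoint -1.5: g = 1.75 > 0 → [-2, -1.5]
midpoint -1.75: g = 0.5625 > 0 → [-2, -1.75]

-1.75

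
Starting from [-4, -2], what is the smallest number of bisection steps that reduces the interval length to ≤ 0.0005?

12

Width after n steps is 2/2^n. Need 2^n ≥ 2/0.0005 = 4000.
2^11 = 2048 < 4000 ≤ 2^12 = 4096, so n = 12.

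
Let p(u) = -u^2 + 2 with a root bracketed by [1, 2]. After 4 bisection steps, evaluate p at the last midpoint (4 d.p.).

-0.0664

m = 1.5, p(m) = -0.25 (−); new bracket [1, 1.5]
m = 1.25, p(m) = 0.4375 (+); new bracket [1.25, 1.5]
m = 1.375, p(m) = 0.109375 (+); new bracket [1.375, 1.5]
m = 1.4375, p(m) = -0.0664 (−); new bracket [1.375, 1.4375]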